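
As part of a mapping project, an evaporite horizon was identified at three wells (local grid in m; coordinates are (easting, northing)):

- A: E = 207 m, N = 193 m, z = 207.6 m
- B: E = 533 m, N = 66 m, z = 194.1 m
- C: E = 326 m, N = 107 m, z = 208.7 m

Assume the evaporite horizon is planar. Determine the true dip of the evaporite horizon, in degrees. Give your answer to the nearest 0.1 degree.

Let the plane be z = a·E + b·N + c.
B−A: 326a − 127b = −13.5;  C−A: 119a − 86b = 1.1.
Solving gives a = −0.10065, b = −0.15206.
Gradient magnitude |∇z| = √(a² + b²) = √(0.01013 + 0.02312) = 0.18235.
True dip = arctan(0.18235) = 10.3°, dipping toward NNE (azimuth ≈ 034°).

10.3°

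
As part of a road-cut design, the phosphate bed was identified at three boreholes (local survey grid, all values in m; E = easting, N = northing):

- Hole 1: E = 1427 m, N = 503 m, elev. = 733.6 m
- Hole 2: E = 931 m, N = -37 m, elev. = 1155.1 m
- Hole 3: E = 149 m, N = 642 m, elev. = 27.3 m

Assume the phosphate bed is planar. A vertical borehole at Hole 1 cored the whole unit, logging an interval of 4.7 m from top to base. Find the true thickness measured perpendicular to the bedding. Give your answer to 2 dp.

2.94 m

Let the plane be z = a·E + b·N + c.
Hole 2−Hole 1: −496a − 540b = 421.5;  Hole 3−Hole 1: −1278a + 139b = −706.3.
Solving gives a = 0.42528, b = −1.17118.
|∇z| = √(a²+b²) = 1.24600, so dip δ = arctan(1.24600) = 51.25°.
True thickness = vertical thickness × cos δ = 4.7 × cos 51.25° = 2.94 m.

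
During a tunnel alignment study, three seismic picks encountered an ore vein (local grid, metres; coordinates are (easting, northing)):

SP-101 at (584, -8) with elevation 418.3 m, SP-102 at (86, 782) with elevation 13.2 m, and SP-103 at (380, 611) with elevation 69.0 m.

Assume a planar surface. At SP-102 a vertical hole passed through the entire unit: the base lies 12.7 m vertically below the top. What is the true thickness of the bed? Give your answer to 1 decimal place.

Two edge vectors: SP-101→SP-102 = (-498, 790, -405.1), SP-101→SP-103 = (-204, 619, -349.3).
Normal n = (SP-101→SP-102) × (SP-101→SP-103) = (-25190.1, -91311, -147102).
So ∂z/∂E = −n_x/n_z = −0.17124 and ∂z/∂N = −n_y/n_z = −0.62073.
|∇z| = √(a²+b²) = 0.64392, so dip δ = arctan(0.64392) = 32.78°.
True thickness = vertical thickness × cos δ = 12.7 × cos 32.78° = 10.7 m.

10.7 m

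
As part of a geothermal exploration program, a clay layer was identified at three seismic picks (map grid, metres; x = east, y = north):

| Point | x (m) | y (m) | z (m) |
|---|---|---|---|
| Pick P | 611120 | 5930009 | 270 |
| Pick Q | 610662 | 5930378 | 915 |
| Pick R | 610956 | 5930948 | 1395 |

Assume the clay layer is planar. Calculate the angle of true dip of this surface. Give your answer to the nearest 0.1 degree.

Let the plane be z = a·x + b·y + c.
Pick Q−Pick P: −458a + 369b = 645;  Pick R−Pick P: −164a + 939b = 1125.
Solving gives a = −0.51558, b = 1.10804.
Gradient magnitude |∇z| = √(a² + b²) = √(0.26582 + 1.22774) = 1.22211.
True dip = arctan(1.22211) = 50.7°, dipping toward SSE (azimuth ≈ 155°).

50.7°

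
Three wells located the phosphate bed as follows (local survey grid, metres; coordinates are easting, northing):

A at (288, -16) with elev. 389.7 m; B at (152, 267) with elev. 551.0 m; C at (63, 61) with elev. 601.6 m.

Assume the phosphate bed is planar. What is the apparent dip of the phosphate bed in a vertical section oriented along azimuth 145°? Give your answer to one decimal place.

32.1°

Two edge vectors: A→B = (-136, 283, 161.3), A→C = (-225, 77, 211.9).
Normal n = (A→B) × (A→C) = (47547.6, -7474.1, 53203).
So ∂z/∂easting = −n_x/n_z = −0.89370 and ∂z/∂northing = −n_y/n_z = 0.14048.
Unit vector along 145° is (sin 145°, cos 145°) = (0.5736, -0.8192).
Slope in that direction = a·(0.5736) + b·(-0.8192) = −0.62768.
Apparent dip = arctan|0.62768| = 32.1° (true dip is 42.1°, so apparent ≤ true as expected).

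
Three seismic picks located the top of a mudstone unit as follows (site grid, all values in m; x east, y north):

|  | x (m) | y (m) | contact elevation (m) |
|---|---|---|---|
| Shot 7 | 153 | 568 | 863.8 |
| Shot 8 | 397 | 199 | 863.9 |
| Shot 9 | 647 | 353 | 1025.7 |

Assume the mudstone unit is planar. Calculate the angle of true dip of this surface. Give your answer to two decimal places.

28.87°

Two edge vectors: Shot 7→Shot 8 = (244, -369, 0.1), Shot 7→Shot 9 = (494, -215, 161.9).
Normal n = (Shot 7→Shot 8) × (Shot 7→Shot 9) = (-59719.6, -39454.2, 129826).
So ∂z/∂x = −n_x/n_z = 0.46000 and ∂z/∂y = −n_y/n_z = 0.30390.
Gradient magnitude |∇z| = √(a² + b²) = √(0.21160 + 0.09236) = 0.55132.
True dip = arctan(0.55132) = 28.87°, dipping toward WSW (azimuth ≈ 237°).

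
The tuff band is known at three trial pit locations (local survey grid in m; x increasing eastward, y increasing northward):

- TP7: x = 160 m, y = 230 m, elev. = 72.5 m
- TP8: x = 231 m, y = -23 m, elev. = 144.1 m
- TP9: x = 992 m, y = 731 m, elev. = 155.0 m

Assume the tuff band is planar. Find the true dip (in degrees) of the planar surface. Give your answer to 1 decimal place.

17.6°

Two edge vectors: TP7→TP8 = (71, -253, 71.6), TP7→TP9 = (832, 501, 82.5).
Normal n = (TP7→TP8) × (TP7→TP9) = (-56744.1, 53713.7, 246067).
So ∂z/∂x = −n_x/n_z = 0.23060 and ∂z/∂y = −n_y/n_z = −0.21829.
Gradient magnitude |∇z| = √(a² + b²) = √(0.05318 + 0.04765) = 0.31753.
True dip = arctan(0.31753) = 17.6°, dipping toward NW (azimuth ≈ 313°).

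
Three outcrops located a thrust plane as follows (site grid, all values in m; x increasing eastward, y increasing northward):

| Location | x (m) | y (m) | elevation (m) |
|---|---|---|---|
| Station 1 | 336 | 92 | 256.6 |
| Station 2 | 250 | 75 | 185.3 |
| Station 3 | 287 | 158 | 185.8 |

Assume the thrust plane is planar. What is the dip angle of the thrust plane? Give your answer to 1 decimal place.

44.8°

Let the plane be z = a·x + b·y + c.
Station 2−Station 1: −86a − 17b = −71.3;  Station 3−Station 1: −49a + 66b = −70.8.
Solving gives a = 0.90788, b = −0.39869.
Gradient magnitude |∇z| = √(a² + b²) = √(0.82425 + 0.15896) = 0.99157.
True dip = arctan(0.99157) = 44.8°, dipping toward WNW (azimuth ≈ 294°).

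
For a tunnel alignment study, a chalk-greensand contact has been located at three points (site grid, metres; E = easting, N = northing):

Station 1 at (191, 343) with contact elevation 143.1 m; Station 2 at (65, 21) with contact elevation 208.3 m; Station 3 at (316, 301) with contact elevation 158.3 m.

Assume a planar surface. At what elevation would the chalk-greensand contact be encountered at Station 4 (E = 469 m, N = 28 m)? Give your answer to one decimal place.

Let the plane be z = a·E + b·N + c.
Station 2−Station 1: −126a − 322b = 65.2;  Station 3−Station 1: 125a − 42b = 15.2.
Solving gives a = 0.04734, b = −0.22101.
Then c = 143.1 − a·191 − b·343 = 209.86.
At (469, 28): z = 22.2 − 6.2 + 209.86 = 225.9 m.

225.9 m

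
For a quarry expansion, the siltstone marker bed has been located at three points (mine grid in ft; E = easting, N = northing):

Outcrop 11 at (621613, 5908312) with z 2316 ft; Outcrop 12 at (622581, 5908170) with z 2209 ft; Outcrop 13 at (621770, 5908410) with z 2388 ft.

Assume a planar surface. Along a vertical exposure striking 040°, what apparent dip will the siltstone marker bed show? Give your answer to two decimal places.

29.43°

Two edge vectors: Outcrop 11→Outcrop 12 = (968, -142, -107), Outcrop 11→Outcrop 13 = (157, 98, 72).
Normal n = (Outcrop 11→Outcrop 12) × (Outcrop 11→Outcrop 13) = (262, -86495, 117158).
So ∂z/∂E = −n_x/n_z = −0.00224 and ∂z/∂N = −n_y/n_z = 0.73828.
Unit vector along 040° is (sin 40°, cos 40°) = (0.6428, 0.7660).
Slope in that direction = a·(0.6428) + b·(0.7660) = 0.56412.
Apparent dip = arctan|0.56412| = 29.43° (true dip is 36.4°, so apparent ≤ true as expected).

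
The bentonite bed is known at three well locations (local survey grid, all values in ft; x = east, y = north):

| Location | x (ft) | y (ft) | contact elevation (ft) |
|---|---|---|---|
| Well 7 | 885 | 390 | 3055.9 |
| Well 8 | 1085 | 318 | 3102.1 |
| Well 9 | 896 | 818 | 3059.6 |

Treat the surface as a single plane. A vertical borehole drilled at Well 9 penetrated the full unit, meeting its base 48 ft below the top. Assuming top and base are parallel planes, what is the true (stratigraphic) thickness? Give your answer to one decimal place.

Two edge vectors: Well 7→Well 8 = (200, -72, 46.2), Well 7→Well 9 = (11, 428, 3.7).
Normal n = (Well 7→Well 8) × (Well 7→Well 9) = (-20040, -231.8, 86392).
So ∂z/∂x = −n_x/n_z = 0.23197 and ∂z/∂y = −n_y/n_z = 0.00268.
|∇z| = √(a²+b²) = 0.23198, so dip δ = arctan(0.23198) = 13.06°.
True thickness = vertical thickness × cos δ = 48 × cos 13.06° = 46.8 ft.

46.8 ft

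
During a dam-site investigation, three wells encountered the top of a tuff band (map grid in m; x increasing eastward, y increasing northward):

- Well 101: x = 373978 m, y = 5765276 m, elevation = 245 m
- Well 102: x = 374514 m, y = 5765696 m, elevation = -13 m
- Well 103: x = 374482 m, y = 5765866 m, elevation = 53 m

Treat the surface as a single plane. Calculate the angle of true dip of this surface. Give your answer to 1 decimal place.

36.2°

Let the plane be z = a·x + b·y + c.
Well 102−Well 101: 536a + 420b = −258;  Well 103−Well 101: 504a + 590b = −192.
Solving gives a = −0.68458, b = 0.25937.
Gradient magnitude |∇z| = √(a² + b²) = √(0.46865 + 0.06727) = 0.73207.
True dip = arctan(0.73207) = 36.2°, dipping toward ESE (azimuth ≈ 111°).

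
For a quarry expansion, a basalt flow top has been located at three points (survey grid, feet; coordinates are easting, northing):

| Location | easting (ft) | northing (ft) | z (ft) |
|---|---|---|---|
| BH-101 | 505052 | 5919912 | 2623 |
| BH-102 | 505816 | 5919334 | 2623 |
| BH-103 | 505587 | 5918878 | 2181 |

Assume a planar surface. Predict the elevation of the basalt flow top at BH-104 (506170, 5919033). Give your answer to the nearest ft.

2600 ft

Two edge vectors: BH-101→BH-102 = (764, -578, 0), BH-101→BH-103 = (535, -1034, -442).
Normal n = (BH-101→BH-102) × (BH-101→BH-103) = (255476, 337688, -480746).
So ∂z/∂easting = −n_x/n_z = 0.53141576 and ∂z/∂northing = −n_y/n_z = 0.70242498.
Intercept c from BH-101: 2623 − 268392.59 − 4158294.08 = −4424063.67.
At (506170, 5919033): z = 268986.7 + 4157676.6 − 4424063.67 = 2599.7 ft.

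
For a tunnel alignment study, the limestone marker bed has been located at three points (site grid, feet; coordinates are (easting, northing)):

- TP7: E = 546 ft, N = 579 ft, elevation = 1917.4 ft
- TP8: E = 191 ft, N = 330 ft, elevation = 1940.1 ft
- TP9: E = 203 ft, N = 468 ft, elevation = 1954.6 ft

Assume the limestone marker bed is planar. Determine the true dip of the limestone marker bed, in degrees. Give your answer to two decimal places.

Let the plane be z = a·E + b·N + c.
TP8−TP7: −355a − 249b = 22.7;  TP9−TP7: −343a − 111b = 37.2.
Solving gives a = −0.14658, b = 0.11782.
Gradient magnitude |∇z| = √(a² + b²) = √(0.02149 + 0.01388) = 0.18806.
True dip = arctan(0.18806) = 10.65°, dipping toward SE (azimuth ≈ 129°).

10.65°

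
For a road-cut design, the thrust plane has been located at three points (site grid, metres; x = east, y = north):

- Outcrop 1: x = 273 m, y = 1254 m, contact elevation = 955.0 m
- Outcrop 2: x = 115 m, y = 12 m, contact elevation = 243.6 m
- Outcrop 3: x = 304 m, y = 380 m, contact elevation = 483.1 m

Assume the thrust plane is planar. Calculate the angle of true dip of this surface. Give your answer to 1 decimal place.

Let the plane be z = a·x + b·y + c.
Outcrop 2−Outcrop 1: −158a − 1242b = −711.4;  Outcrop 3−Outcrop 1: 31a − 874b = −471.9.
Solving gives a = 0.20195, b = 0.54709.
Gradient magnitude |∇z| = √(a² + b²) = √(0.04079 + 0.29931) = 0.58318.
True dip = arctan(0.58318) = 30.2°, dipping toward SSW (azimuth ≈ 200°).

30.2°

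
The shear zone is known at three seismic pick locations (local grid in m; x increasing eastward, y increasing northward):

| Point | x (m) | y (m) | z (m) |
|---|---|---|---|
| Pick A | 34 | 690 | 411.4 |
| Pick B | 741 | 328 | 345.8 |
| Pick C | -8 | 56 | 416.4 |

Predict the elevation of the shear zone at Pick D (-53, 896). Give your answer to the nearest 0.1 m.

419.2 m

Let the plane be z = a·x + b·y + c.
Pick B−Pick A: 707a − 362b = −65.6;  Pick C−Pick A: −42a − 634b = 5.
Solving gives a = −0.09365, b = −0.00168.
Then c = 411.4 − a·34 − b·690 = 415.75.
At (-53, 896): z = 5.0 − 1.5 + 415.75 = 419.2 m.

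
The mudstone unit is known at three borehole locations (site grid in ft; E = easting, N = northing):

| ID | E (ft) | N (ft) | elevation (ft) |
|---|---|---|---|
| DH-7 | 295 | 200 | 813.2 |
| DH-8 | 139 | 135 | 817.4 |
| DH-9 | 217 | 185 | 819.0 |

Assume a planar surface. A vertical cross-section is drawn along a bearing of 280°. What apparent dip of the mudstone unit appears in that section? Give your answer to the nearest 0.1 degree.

Let the plane be z = a·E + b·N + c.
DH-8−DH-7: −156a − 65b = 4.2;  DH-9−DH-7: −78a − 15b = 5.8.
Solving gives a = −0.11502, b = 0.21143.
Unit vector along 280° is (sin 280°, cos 280°) = (-0.9848, 0.1736).
Slope in that direction = a·(-0.9848) + b·(0.1736) = 0.14999.
Apparent dip = arctan|0.14999| = 8.5° (true dip is 13.5°, so apparent ≤ true as expected).

8.5°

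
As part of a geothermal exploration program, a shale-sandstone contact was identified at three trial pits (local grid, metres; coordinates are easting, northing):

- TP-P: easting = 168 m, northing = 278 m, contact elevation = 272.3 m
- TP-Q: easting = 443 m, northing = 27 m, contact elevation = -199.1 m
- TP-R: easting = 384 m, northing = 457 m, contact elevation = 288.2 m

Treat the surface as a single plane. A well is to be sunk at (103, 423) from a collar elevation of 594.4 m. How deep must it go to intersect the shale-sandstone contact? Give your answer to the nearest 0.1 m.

Two edge vectors: TP-P→TP-Q = (275, -251, -471.4), TP-P→TP-R = (216, 179, 15.9).
Normal n = (TP-P→TP-Q) × (TP-P→TP-R) = (80389.7, -106194.9, 103441).
So ∂z/∂easting = −n_x/n_z = −0.77716 and ∂z/∂northing = −n_y/n_z = 1.02662.
Intercept c from TP-P: 272.3 + 130.56 − 285.40 = 117.46.
At (103, 423): z_contact = −80.05 + 434.26 + 117.46 = 471.68 m.
Depth below ground = 594.4 − 471.68 = 122.7 m.

122.7 m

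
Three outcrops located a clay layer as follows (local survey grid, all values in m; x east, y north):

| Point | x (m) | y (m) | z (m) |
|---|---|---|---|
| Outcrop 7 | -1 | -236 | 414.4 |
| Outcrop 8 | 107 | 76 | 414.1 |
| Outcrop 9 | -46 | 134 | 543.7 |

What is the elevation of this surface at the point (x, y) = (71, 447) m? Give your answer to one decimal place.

Let the plane be z = a·x + b·y + c.
Outcrop 8−Outcrop 7: 108a + 312b = −0.3;  Outcrop 9−Outcrop 7: −45a + 370b = 129.3.
Solving gives a = −0.74912, b = 0.25835.
Then c = 414.4 − a·-1 − b·-236 = 474.62.
At (71, 447): z = −53.2 + 115.5 + 474.62 = 536.9 m.

536.9 m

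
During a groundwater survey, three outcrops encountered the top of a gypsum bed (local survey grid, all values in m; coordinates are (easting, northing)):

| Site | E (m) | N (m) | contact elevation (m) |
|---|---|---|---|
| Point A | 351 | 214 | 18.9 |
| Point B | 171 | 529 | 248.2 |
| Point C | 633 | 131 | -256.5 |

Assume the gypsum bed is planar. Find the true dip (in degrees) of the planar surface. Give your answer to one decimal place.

43.2°

Let the plane be z = a·E + b·N + c.
Point B−Point A: −180a + 315b = 229.3;  Point C−Point A: 282a − 83b = −275.4.
Solving gives a = −0.91649, b = 0.20423.
Gradient magnitude |∇z| = √(a² + b²) = √(0.83995 + 0.04171) = 0.93897.
True dip = arctan(0.93897) = 43.2°, dipping toward ESE (azimuth ≈ 103°).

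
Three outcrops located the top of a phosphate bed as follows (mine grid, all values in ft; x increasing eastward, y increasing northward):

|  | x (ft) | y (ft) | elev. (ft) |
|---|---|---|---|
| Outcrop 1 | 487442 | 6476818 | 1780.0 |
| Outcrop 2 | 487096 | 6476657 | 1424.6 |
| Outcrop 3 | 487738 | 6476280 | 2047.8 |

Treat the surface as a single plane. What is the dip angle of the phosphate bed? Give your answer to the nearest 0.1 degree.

45.1°

Two edge vectors: Outcrop 1→Outcrop 2 = (-346, -161, -355.4), Outcrop 1→Outcrop 3 = (296, -538, 267.8).
Normal n = (Outcrop 1→Outcrop 2) × (Outcrop 1→Outcrop 3) = (-234321, -12539.6, 233804).
So ∂z/∂x = −n_x/n_z = 1.00221 and ∂z/∂y = −n_y/n_z = 0.05363.
Gradient magnitude |∇z| = √(a² + b²) = √(1.00443 + 0.00288) = 1.00365.
True dip = arctan(1.00365) = 45.1°, dipping toward W (azimuth ≈ 267°).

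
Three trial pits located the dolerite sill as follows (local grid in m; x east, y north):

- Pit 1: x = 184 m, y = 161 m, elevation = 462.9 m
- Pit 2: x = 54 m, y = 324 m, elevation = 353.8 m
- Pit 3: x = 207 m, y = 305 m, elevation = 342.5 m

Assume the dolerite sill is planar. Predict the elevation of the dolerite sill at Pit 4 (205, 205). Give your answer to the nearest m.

Let the plane be z = a·x + b·y + c.
Pit 2−Pit 1: −130a + 163b = −109.1;  Pit 3−Pit 1: 23a + 144b = −120.4.
Solving gives a = −0.17423, b = −0.80828.
Then c = 462.9 − a·184 − b·161 = 625.09.
At (205, 205): z = −35.7 − 165.7 + 625.09 = 423.7 m.

424 m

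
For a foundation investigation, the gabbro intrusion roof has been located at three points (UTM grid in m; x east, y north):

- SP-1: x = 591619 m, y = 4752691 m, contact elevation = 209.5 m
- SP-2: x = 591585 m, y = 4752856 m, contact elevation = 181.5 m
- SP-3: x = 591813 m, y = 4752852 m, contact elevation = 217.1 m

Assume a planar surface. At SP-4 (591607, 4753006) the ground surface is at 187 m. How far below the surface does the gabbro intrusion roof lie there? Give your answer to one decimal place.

Two edge vectors: SP-1→SP-2 = (-34, 165, -28), SP-1→SP-3 = (194, 161, 7.6).
Normal n = (SP-1→SP-2) × (SP-1→SP-3) = (5762, -5173.6, -37484).
So ∂z/∂x = −n_x/n_z = 0.153718920 and ∂z/∂y = −n_y/n_z = −0.138021556.
Intercept c from SP-1: 209.5 − 90943.03 + 655973.81 = 565240.27.
At (591607, 4753006): z_contact = 90941.19 − 656017.28 + 565240.27 = 164.18 m.
Depth below ground = 187 − 164.18 = 22.8 m.

22.8 m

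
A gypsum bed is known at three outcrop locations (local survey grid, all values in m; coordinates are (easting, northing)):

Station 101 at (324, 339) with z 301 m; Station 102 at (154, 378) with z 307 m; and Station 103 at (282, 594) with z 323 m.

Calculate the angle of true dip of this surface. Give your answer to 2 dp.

Two edge vectors: Station 101→Station 102 = (-170, 39, 6), Station 101→Station 103 = (-42, 255, 22).
Normal n = (Station 101→Station 102) × (Station 101→Station 103) = (-672, 3488, -41712).
So ∂z/∂E = −n_x/n_z = −0.01611 and ∂z/∂N = −n_y/n_z = 0.08362.
Gradient magnitude |∇z| = √(a² + b²) = √(0.00026 + 0.00699) = 0.08516.
True dip = arctan(0.08516) = 4.87°, dipping toward S (azimuth ≈ 169°).

4.87°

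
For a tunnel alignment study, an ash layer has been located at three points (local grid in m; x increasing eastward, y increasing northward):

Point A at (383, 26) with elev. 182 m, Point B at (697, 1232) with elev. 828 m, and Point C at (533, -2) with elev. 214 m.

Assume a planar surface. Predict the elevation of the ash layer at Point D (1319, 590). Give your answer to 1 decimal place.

Let the plane be z = a·x + b·y + c.
Point B−Point A: 314a + 1206b = 646;  Point C−Point A: 150a − 28b = 32.
Solving gives a = 0.298800, b = 0.457858.
Then c = 182 − a·383 − b·26 = 55.66.
At (1319, 590): z = 394.1 + 270.1 + 55.66 = 719.9 m.

719.9 m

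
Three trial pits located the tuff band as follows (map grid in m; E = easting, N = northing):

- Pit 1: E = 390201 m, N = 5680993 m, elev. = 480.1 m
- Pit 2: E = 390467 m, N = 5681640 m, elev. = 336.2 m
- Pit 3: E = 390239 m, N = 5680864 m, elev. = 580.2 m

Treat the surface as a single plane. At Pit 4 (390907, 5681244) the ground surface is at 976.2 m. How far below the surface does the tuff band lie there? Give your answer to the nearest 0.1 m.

Two edge vectors: Pit 1→Pit 2 = (266, 647, -143.9), Pit 1→Pit 3 = (38, -129, 100.1).
Normal n = (Pit 1→Pit 2) × (Pit 1→Pit 3) = (46201.6, -32094.8, -58900).
So ∂z/∂E = −n_x/n_z = 0.784407470 and ∂z/∂N = −n_y/n_z = −0.544903226.
Intercept c from Pit 1: 480.1 − 306076.58 + 3095591.41 = 2789994.93.
At (390907, 5681244): z_contact = 306630.37 − 3095728.18 + 2789994.93 = 897.12 m.
Depth below ground = 976.2 − 897.12 = 79.1 m.

79.1 m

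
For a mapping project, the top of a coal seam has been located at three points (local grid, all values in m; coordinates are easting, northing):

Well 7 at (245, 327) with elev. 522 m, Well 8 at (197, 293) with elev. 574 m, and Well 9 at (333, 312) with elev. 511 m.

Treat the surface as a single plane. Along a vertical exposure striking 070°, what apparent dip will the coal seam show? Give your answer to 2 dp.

33.63°

Two edge vectors: Well 7→Well 8 = (-48, -34, 52), Well 7→Well 9 = (88, -15, -11).
Normal n = (Well 7→Well 8) × (Well 7→Well 9) = (1154, 4048, 3712).
So ∂z/∂easting = −n_x/n_z = −0.31088 and ∂z/∂northing = −n_y/n_z = −1.09052.
Unit vector along 070° is (sin 70°, cos 70°) = (0.9397, 0.3420).
Slope in that direction = a·(0.9397) + b·(0.3420) = −0.66511.
Apparent dip = arctan|0.66511| = 33.63° (true dip is 48.6°, so apparent ≤ true as expected).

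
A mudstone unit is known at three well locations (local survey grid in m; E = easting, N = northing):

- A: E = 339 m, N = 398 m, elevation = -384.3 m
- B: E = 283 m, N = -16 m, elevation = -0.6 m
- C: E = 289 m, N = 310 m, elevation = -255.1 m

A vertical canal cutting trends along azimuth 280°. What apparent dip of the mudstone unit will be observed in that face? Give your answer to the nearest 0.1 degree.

Let the plane be z = a·E + b·N + c.
B−A: −56a − 414b = 383.7;  C−A: −50a − 88b = 129.2.
Solving gives a = −1.25052, b = −0.75766.
Unit vector along 280° is (sin 280°, cos 280°) = (-0.9848, 0.1736).
Slope in that direction = a·(-0.9848) + b·(0.1736) = 1.09996.
Apparent dip = arctan|1.09996| = 47.7° (true dip is 55.6°, so apparent ≤ true as expected).

47.7°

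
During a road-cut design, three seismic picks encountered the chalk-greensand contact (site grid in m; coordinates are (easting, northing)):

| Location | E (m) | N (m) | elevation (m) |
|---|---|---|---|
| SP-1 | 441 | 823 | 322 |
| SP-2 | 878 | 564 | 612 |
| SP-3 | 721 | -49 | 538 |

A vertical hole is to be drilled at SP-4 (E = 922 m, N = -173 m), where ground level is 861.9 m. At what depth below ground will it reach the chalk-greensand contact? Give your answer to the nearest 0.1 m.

Two edge vectors: SP-1→SP-2 = (437, -259, 290), SP-1→SP-3 = (280, -872, 216).
Normal n = (SP-1→SP-2) × (SP-1→SP-3) = (196936, -13192, -308544).
So ∂z/∂E = −n_x/n_z = 0.63828 and ∂z/∂N = −n_y/n_z = −0.04276.
Intercept c from SP-1: 322 − 281.48 + 35.19 = 75.71.
At (922, -173): z_contact = 588.49 + 7.40 + 75.71 = 671.60 m.
Depth below ground = 861.9 − 671.60 = 190.3 m.

190.3 m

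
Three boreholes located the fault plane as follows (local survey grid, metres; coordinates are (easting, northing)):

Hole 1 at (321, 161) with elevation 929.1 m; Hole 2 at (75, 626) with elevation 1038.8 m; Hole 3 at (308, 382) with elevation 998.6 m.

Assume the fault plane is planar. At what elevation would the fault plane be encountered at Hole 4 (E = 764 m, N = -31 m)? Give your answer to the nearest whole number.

Two edge vectors: Hole 1→Hole 2 = (-246, 465, 109.7), Hole 1→Hole 3 = (-13, 221, 69.5).
Normal n = (Hole 1→Hole 2) × (Hole 1→Hole 3) = (8073.8, 15670.9, -48321).
So ∂z/∂E = −n_x/n_z = 0.16709 and ∂z/∂N = −n_y/n_z = 0.32431.
Intercept c from Hole 1: 929.1 − 53.63 − 52.21 = 823.25.
At (764, -31): z = 127.7 − 10.1 + 823.25 = 940.9 m.

941 m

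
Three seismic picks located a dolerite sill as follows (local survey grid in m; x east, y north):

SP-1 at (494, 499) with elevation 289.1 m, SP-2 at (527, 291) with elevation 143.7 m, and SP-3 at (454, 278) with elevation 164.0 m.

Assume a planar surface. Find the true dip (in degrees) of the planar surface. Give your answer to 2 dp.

36.78°

Two edge vectors: SP-1→SP-2 = (33, -208, -145.4), SP-1→SP-3 = (-40, -221, -125.1).
Normal n = (SP-1→SP-2) × (SP-1→SP-3) = (-6112.6, 9944.3, -15613).
So ∂z/∂x = −n_x/n_z = −0.39151 and ∂z/∂y = −n_y/n_z = 0.63692.
Gradient magnitude |∇z| = √(a² + b²) = √(0.15328 + 0.40567) = 0.74763.
True dip = arctan(0.74763) = 36.78°, dipping toward SSE (azimuth ≈ 148°).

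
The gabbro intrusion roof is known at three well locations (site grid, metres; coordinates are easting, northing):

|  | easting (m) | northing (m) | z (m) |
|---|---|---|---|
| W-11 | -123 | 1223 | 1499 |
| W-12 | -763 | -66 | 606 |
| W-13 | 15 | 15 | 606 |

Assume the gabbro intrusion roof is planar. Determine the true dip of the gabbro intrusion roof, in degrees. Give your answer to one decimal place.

36.3°

Let the plane be z = a·easting + b·northing + c.
W-12−W-11: −640a − 1289b = −893;  W-13−W-11: 138a − 1208b = −893.
Solving gives a = −0.07606, b = 0.73055.
Gradient magnitude |∇z| = √(a² + b²) = √(0.00579 + 0.53370) = 0.73450.
True dip = arctan(0.73450) = 36.3°, dipping toward S (azimuth ≈ 174°).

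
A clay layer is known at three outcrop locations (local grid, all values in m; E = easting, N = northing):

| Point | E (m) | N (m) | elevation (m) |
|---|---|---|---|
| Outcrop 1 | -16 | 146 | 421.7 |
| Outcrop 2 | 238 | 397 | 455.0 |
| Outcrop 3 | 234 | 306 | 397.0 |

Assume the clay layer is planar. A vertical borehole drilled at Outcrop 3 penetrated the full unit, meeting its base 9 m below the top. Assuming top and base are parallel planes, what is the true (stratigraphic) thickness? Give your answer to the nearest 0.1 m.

6.9 m

Let the plane be z = a·E + b·N + c.
Outcrop 2−Outcrop 1: 254a + 251b = 33.3;  Outcrop 3−Outcrop 1: 250a + 160b = −24.7.
Solving gives a = −0.52138, b = 0.66028.
|∇z| = √(a²+b²) = 0.84131, so dip δ = arctan(0.84131) = 40.07°.
True thickness = vertical thickness × cos δ = 9 × cos 40.07° = 6.9 m.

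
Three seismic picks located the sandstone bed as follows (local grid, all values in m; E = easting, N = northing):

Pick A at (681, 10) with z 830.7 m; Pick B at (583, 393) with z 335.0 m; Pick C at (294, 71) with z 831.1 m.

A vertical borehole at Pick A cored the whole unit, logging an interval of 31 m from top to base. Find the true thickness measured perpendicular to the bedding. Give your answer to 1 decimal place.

18.3 m

Two edge vectors: Pick A→Pick B = (-98, 383, -495.7), Pick A→Pick C = (-387, 61, 0.4).
Normal n = (Pick A→Pick B) × (Pick A→Pick C) = (30390.9, 191875.1, 142243).
So ∂z/∂E = −n_x/n_z = −0.21365 and ∂z/∂N = −n_y/n_z = −1.34892.
|∇z| = √(a²+b²) = 1.36574, so dip δ = arctan(1.36574) = 53.79°.
True thickness = vertical thickness × cos δ = 31 × cos 53.79° = 18.3 m.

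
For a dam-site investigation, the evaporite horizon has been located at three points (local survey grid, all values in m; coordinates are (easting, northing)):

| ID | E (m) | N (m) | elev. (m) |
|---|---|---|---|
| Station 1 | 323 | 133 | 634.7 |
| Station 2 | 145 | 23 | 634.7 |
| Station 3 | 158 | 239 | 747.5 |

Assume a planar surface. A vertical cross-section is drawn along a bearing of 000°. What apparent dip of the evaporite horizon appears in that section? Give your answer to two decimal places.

Let the plane be z = a·E + b·N + c.
Station 2−Station 1: −178a − 110b = 0;  Station 3−Station 1: −165a + 106b = 112.8.
Solving gives a = −0.33519, b = 0.54240.
Unit vector along 000° is (sin 0°, cos 0°) = (0.0000, 1.0000).
Slope in that direction = a·(0.0000) + b·(1.0000) = 0.54240.
Apparent dip = arctan|0.54240| = 28.48° (true dip is 32.5°, so apparent ≤ true as expected).

28.48°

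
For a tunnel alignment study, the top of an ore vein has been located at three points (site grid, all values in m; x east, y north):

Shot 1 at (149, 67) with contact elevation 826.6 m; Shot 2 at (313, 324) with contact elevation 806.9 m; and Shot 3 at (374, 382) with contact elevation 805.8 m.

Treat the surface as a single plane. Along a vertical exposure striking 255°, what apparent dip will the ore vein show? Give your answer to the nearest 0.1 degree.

Let the plane be z = a·x + b·y + c.
Shot 2−Shot 1: 164a + 257b = −19.7;  Shot 3−Shot 1: 225a + 315b = −20.8.
Solving gives a = 0.13948, b = −0.16566.
Unit vector along 255° is (sin 255°, cos 255°) = (-0.9659, -0.2588).
Slope in that direction = a·(-0.9659) + b·(-0.2588) = −0.09185.
Apparent dip = arctan|0.09185| = 5.2° (true dip is 12.2°, so apparent ≤ true as expected).

5.2°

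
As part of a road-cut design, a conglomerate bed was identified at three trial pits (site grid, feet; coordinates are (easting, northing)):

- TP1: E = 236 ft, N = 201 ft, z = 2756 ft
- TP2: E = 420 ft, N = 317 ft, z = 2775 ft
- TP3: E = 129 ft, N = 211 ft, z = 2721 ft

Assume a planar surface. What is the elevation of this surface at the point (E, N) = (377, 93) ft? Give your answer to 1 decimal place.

Two edge vectors: TP1→TP2 = (184, 116, 19), TP1→TP3 = (-107, 10, -35).
Normal n = (TP1→TP2) × (TP1→TP3) = (-4250, 4407, 14252).
So ∂z/∂E = −n_x/n_z = 0.29820 and ∂z/∂N = −n_y/n_z = −0.30922.
Intercept c from TP1: 2756 − 70.38 + 62.15 = 2747.78.
At (377, 93): z = 112.4 − 28.8 + 2747.78 = 2831.4 ft.

2831.4 ft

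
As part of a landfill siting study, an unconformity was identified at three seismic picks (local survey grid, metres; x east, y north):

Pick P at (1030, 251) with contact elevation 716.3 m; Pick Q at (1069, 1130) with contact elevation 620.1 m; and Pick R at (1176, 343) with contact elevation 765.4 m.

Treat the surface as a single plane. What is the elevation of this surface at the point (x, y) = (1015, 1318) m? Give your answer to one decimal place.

573.5 m

Two edge vectors: Pick P→Pick Q = (39, 879, -96.2), Pick P→Pick R = (146, 92, 49.1).
Normal n = (Pick P→Pick Q) × (Pick P→Pick R) = (52009.3, -15960.1, -124746).
So ∂z/∂x = −n_x/n_z = 0.416922 and ∂z/∂y = −n_y/n_z = −0.127941.
Intercept c from Pick P: 716.3 − 429.43 + 32.11 = 318.98.
At (1015, 1318): z = 423.2 − 168.6 + 318.98 = 573.5 m.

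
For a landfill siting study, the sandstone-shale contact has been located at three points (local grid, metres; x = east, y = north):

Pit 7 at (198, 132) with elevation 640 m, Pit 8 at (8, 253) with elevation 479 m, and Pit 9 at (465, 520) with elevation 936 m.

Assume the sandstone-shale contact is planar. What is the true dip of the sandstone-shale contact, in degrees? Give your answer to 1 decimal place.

Let the plane be z = a·x + b·y + c.
Pit 8−Pit 7: −190a + 121b = −161;  Pit 9−Pit 7: 267a + 388b = 296.
Solving gives a = 0.92697, b = 0.12500.
Gradient magnitude |∇z| = √(a² + b²) = √(0.85928 + 0.01562) = 0.93536.
True dip = arctan(0.93536) = 43.1°, dipping toward W (azimuth ≈ 262°).

43.1°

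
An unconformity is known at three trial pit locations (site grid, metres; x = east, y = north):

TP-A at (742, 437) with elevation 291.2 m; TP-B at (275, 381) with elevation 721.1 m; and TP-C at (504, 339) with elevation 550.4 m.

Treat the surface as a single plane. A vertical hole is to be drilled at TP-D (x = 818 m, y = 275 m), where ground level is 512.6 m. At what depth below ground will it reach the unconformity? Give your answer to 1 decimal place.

192.6 m

Let the plane be z = a·x + b·y + c.
TP-B−TP-A: −467a − 56b = 429.9;  TP-C−TP-A: −238a − 98b = 259.2.
Solving gives a = −0.85132, b = −0.57742.
Then c = 291.2 − a·742 − b·437 = 1175.21.
At (818, 275): z_contact = −696.38 − 158.79 + 1175.21 = 320.04 m.
Depth below ground = 512.6 − 320.04 = 192.6 m.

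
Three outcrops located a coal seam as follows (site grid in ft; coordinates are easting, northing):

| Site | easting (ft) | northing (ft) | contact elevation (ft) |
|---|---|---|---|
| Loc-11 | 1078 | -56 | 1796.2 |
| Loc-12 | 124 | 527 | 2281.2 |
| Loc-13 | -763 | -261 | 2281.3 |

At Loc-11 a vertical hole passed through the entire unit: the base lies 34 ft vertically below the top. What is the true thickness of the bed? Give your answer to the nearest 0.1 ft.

Two edge vectors: Loc-11→Loc-12 = (-954, 583, 485), Loc-11→Loc-13 = (-1841, -205, 485.1).
Normal n = (Loc-11→Loc-12) × (Loc-11→Loc-13) = (382238.3, -430099.6, 1268873).
So ∂z/∂easting = −n_x/n_z = −0.30124 and ∂z/∂northing = −n_y/n_z = 0.33896.
|∇z| = √(a²+b²) = 0.45348, so dip δ = arctan(0.45348) = 24.39°.
True thickness = vertical thickness × cos δ = 34 × cos 24.39° = 31.0 ft.

31.0 ft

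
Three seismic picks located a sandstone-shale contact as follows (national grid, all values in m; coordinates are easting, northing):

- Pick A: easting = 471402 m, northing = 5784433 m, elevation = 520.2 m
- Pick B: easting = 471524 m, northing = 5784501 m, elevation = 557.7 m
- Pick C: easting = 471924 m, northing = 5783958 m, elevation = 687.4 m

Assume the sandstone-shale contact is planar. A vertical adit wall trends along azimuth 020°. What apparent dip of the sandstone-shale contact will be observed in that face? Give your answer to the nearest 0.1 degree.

5.6°

Let the plane be z = a·easting + b·northing + c.
Pick B−Pick A: 122a + 68b = 37.5;  Pick C−Pick A: 522a − 475b = 167.2.
Solving gives a = 0.31229, b = −0.00881.
Unit vector along 020° is (sin 20°, cos 20°) = (0.3420, 0.9397).
Slope in that direction = a·(0.3420) + b·(0.9397) = 0.09853.
Apparent dip = arctan|0.09853| = 5.6° (true dip is 17.3°, so apparent ≤ true as expected).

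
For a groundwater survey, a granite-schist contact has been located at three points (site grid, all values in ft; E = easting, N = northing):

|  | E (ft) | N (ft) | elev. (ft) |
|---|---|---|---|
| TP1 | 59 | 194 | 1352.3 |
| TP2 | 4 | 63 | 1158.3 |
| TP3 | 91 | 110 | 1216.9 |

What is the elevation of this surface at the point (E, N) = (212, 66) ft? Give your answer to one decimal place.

Two edge vectors: TP1→TP2 = (-55, -131, -194), TP1→TP3 = (32, -84, -135.4).
Normal n = (TP1→TP2) × (TP1→TP3) = (1441.4, -13655, 8812).
So ∂z/∂E = −n_x/n_z = −0.16357 and ∂z/∂N = −n_y/n_z = 1.54959.
Intercept c from TP1: 1352.3 + 9.65 − 300.62 = 1061.33.
At (212, 66): z = −34.7 + 102.3 + 1061.33 = 1128.9 ft.

1128.9 ft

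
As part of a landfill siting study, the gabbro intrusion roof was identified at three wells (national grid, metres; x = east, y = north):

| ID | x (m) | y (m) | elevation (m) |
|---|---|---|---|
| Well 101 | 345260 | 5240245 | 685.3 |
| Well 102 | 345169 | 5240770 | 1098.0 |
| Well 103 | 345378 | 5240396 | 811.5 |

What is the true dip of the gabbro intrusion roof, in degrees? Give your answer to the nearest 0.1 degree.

38.5°

Two edge vectors: Well 101→Well 102 = (-91, 525, 412.7), Well 101→Well 103 = (118, 151, 126.2).
Normal n = (Well 101→Well 102) × (Well 101→Well 103) = (3937.3, 60182.8, -75691).
So ∂z/∂x = −n_x/n_z = 0.05202 and ∂z/∂y = −n_y/n_z = 0.79511.
Gradient magnitude |∇z| = √(a² + b²) = √(0.00271 + 0.63220) = 0.79681.
True dip = arctan(0.79681) = 38.5°, dipping toward S (azimuth ≈ 184°).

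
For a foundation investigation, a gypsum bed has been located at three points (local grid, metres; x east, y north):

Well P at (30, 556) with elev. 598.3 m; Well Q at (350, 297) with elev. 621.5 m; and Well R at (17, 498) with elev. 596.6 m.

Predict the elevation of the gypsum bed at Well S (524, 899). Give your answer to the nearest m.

642 m

Two edge vectors: Well P→Well Q = (320, -259, 23.2), Well P→Well R = (-13, -58, -1.7).
Normal n = (Well P→Well Q) × (Well P→Well R) = (1785.9, 242.4, -21927).
So ∂z/∂x = −n_x/n_z = 0.08145 and ∂z/∂y = −n_y/n_z = 0.01105.
Intercept c from Well P: 598.3 − 2.44 − 6.15 = 589.71.
At (524, 899): z = 42.7 + 9.9 + 589.71 = 642.3 m.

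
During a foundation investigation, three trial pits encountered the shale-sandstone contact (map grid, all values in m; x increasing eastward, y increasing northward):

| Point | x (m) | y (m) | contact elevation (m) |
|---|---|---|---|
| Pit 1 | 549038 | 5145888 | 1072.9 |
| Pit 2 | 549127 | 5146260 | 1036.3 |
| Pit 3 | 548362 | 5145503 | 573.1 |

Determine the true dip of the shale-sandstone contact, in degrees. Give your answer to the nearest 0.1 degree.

44.3°

Two edge vectors: Pit 1→Pit 2 = (89, 372, -36.6), Pit 1→Pit 3 = (-676, -385, -499.8).
Normal n = (Pit 1→Pit 2) × (Pit 1→Pit 3) = (-200016.6, 69223.8, 217207).
So ∂z/∂x = −n_x/n_z = 0.92086 and ∂z/∂y = −n_y/n_z = −0.31870.
Gradient magnitude |∇z| = √(a² + b²) = √(0.84798 + 0.10157) = 0.97445.
True dip = arctan(0.97445) = 44.3°, dipping toward WNW (azimuth ≈ 289°).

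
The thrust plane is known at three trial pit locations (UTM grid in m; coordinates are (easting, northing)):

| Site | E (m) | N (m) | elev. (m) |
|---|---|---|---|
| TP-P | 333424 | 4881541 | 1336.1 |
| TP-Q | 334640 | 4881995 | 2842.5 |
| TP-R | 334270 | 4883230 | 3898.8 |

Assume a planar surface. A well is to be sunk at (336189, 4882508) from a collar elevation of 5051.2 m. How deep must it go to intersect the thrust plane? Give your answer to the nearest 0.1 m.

Let the plane be z = a·E + b·N + c.
TP-Q−TP-P: 1216a + 454b = 1506.4;  TP-R−TP-P: 846a + 1689b = 2562.7.
Solving gives a = 0.826981326, b = 1.103063231.
Then c = 1336.1 − a·333424 − b·4881541 = −5659047.71.
At (336189, 4882508): z_contact = 278022.03 + 5385715.05 − 5659047.71 = 4689.37 m.
Depth below ground = 5051.2 − 4689.37 = 361.8 m.

361.8 m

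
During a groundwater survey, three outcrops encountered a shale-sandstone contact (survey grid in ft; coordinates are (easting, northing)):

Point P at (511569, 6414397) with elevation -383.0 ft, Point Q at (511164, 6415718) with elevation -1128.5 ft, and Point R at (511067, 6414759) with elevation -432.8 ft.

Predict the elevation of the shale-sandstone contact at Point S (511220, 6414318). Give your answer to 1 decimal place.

-191.0 ft

Two edge vectors: Point P→Point Q = (-405, 1321, -745.5), Point P→Point R = (-502, 362, -49.8).
Normal n = (Point P→Point Q) × (Point P→Point R) = (204085.2, 354072, 516532).
So ∂z/∂E = −n_x/n_z = −0.395106596 and ∂z/∂N = −n_y/n_z = −0.685479312.
Intercept c from Point P: -383 + 202124.29 + 4396936.44 = 4598677.73.
At (511220, 6414318): z = −201986.4 − 4396882.3 + 4598677.73 = -191.0 ft.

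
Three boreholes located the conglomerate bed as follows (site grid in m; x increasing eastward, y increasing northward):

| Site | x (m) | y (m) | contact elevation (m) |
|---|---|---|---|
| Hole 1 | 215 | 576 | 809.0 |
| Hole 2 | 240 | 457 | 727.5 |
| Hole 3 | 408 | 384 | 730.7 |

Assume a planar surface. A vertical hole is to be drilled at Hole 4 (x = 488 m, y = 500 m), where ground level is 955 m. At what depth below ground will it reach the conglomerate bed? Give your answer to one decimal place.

Let the plane be z = a·x + b·y + c.
Hole 2−Hole 1: 25a − 119b = −81.5;  Hole 3−Hole 1: 193a − 192b = −78.3.
Solving gives a = 0.34845, b = 0.75808.
Then c = 809 − a·215 − b·576 = 297.43.
At (488, 500): z_contact = 170.04 + 379.04 + 297.43 = 846.51 m.
Depth below ground = 955 − 846.51 = 108.5 m.

108.5 m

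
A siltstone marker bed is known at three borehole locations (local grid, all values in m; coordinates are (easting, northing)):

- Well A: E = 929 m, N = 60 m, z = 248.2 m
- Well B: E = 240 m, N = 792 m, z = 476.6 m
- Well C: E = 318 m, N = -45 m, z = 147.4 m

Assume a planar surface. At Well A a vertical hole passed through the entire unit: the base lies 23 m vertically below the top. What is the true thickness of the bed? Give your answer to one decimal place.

21.3 m

Two edge vectors: Well A→Well B = (-689, 732, 228.4), Well A→Well C = (-611, -105, -100.8).
Normal n = (Well A→Well B) × (Well A→Well C) = (-49803.6, -209003.6, 519597).
So ∂z/∂E = −n_x/n_z = 0.09585 and ∂z/∂N = −n_y/n_z = 0.40224.
|∇z| = √(a²+b²) = 0.41350, so dip δ = arctan(0.41350) = 22.47°.
True thickness = vertical thickness × cos δ = 23 × cos 22.47° = 21.3 m.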